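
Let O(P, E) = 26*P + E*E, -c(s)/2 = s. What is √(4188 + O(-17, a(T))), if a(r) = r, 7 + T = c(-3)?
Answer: √3747 ≈ 61.213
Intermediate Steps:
c(s) = -2*s
T = -1 (T = -7 - 2*(-3) = -7 + 6 = -1)
O(P, E) = E² + 26*P (O(P, E) = 26*P + E² = E² + 26*P)
√(4188 + O(-17, a(T))) = √(4188 + ((-1)² + 26*(-17))) = √(4188 + (1 - 442)) = √(4188 - 441) = √3747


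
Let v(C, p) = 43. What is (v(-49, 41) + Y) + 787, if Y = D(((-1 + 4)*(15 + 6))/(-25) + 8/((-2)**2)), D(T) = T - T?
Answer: 830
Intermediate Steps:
D(T) = 0
Y = 0
(v(-49, 41) + Y) + 787 = (43 + 0) + 787 = 43 + 787 = 830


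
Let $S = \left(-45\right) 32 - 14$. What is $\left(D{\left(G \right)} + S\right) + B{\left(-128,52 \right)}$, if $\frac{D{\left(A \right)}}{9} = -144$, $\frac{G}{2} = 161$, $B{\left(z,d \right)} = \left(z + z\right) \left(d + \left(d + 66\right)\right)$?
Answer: $-46270$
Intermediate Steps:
$B{\left(z,d \right)} = 2 z \left(66 + 2 d\right)$ ($B{\left(z,d \right)} = 2 z \left(d + \left(66 + d\right)\right) = 2 z \left(66 + 2 d\right)$)
$G = 322$ ($G = 2 \cdot 161 = 322$)
$D{\left(A \right)} = -1296$ ($D{\left(A \right)} = 9 \left(-144\right) = -1296$)
$S = -1454$ ($S = -1440 - 14 = -1454$)
$\left(D{\left(G \right)} + S\right) + B{\left(-128,52 \right)} = \left(-1296 - 1454\right) + 4 \left(-128\right) \left(33 + 52\right) = -2750 + 4 \left(-128\right) 85 = -2750 - 43520 = -46270$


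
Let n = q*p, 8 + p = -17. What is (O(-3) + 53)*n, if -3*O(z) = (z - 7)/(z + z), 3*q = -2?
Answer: 23600/27 ≈ 874.07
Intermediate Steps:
p = -25 (p = -8 - 17 = -25)
q = -2/3 (q = (1/3)*(-2) = -2/3 ≈ -0.66667)
O(z) = -(-7 + z)/(6*z) (O(z) = -(z - 7)/(3*(z + z)) = -(-7 + z)/(3*(2*z)) = -(-7 + z)*1/(2*z)/3 = -(-7 + z)/(6*z))
n = 50/3 (n = -2/3*(-25) = 50/3 ≈ 16.667)
(O(-3) + 53)*n = ((1/6)*(7 - 1*(-3))/(-3) + 53)*(50/3) = ((1/6)*(-1/3)*(7 + 3) + 53)*(50/3) = ((1/6)*(-1/3)*10 + 53)*(50/3) = (-5/9 + 53)*(50/3) = (472/9)*(50/3) = 23600/27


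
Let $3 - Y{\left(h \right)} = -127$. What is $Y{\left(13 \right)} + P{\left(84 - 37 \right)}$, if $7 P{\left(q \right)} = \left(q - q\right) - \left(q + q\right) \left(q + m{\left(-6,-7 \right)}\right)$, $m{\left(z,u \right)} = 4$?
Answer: $- \frac{3884}{7} \approx -554.86$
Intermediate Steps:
$Y{\left(h \right)} = 130$ ($Y{\left(h \right)} = 3 - -127 = 3 + 127 = 130$)
$P{\left(q \right)} = - \frac{2 q \left(4 + q\right)}{7}$ ($P{\left(q \right)} = \frac{\left(q - q\right) - \left(q + q\right) \left(q + 4\right)}{7} = \frac{0 - 2 q \left(4 + q\right)}{7} = \frac{\left(-2\right) q \left(4 + q\right)}{7} = - \frac{2 q \left(4 + q\right)}{7}$)
$Y{\left(13 \right)} + P{\left(84 - 37 \right)} = 130 - \frac{2 \left(84 - 37\right) \left(4 + \left(84 - 37\right)\right)}{7} = 130 - \frac{94 \left(4 + 47\right)}{7} = 130 - \frac{94}{7} \cdot 51 = 130 - \frac{4794}{7} = - \frac{3884}{7}$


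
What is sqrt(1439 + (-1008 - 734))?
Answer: I*sqrt(303) ≈ 17.407*I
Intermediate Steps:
sqrt(1439 + (-1008 - 734)) = sqrt(1439 - 1742) = sqrt(-303) = I*sqrt(303)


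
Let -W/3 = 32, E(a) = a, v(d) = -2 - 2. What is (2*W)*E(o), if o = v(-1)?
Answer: 768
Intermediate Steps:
v(d) = -4
o = -4
W = -96 (W = -3*32 = -96)
(2*W)*E(o) = (2*(-96))*(-4) = -192*(-4) = 768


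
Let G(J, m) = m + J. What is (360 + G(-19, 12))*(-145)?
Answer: -51185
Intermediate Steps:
G(J, m) = J + m
(360 + G(-19, 12))*(-145) = (360 + (-19 + 12))*(-145) = (360 - 7)*(-145) = 353*(-145) = -51185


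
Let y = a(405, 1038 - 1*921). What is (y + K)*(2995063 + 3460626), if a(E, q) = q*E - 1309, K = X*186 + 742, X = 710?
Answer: 1154780736942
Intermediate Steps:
K = 132802 (K = 710*186 + 742 = 132060 + 742 = 132802)
a(E, q) = -1309 + E*q (a(E, q) = E*q - 1309 = -1309 + E*q)
y = 46076 (y = -1309 + 405*(1038 - 1*921) = -1309 + 405*(1038 - 921) = -1309 + 405*117 = -1309 + 47385 = 46076)
(y + K)*(2995063 + 3460626) = (46076 + 132802)*(2995063 + 3460626) = 178878*6455689 = 1154780736942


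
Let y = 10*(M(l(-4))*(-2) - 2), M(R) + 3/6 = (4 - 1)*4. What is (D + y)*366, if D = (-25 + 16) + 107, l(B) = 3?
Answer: -55632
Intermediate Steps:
D = 98 (D = -9 + 107 = 98)
M(R) = 23/2 (M(R) = -½ + (4 - 1)*4 = -½ + 3*4 = -½ + 12 = 23/2)
y = -250 (y = 10*((23/2)*(-2) - 2) = 10*(-23 - 2) = 10*(-25) = -250)
(D + y)*366 = (98 - 250)*366 = -152*366 = -55632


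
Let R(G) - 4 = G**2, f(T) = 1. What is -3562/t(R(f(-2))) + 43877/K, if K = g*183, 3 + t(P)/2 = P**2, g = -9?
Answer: -3898601/36234 ≈ -107.60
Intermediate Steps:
R(G) = 4 + G**2
t(P) = -6 + 2*P**2
K = -1647 (K = -9*183 = -1647)
-3562/t(R(f(-2))) + 43877/K = -3562/(-6 + 2*(4 + 1**2)**2) + 43877/(-1647) = -3562/(-6 + 2*(4 + 1)**2) + 43877*(-1/1647) = -3562/(-6 + 2*5**2) - 43877/1647 = -3562/(-6 + 2*25) - 43877/1647 = -3562/(-6 + 50) - 43877/1647 = -3562/44 - 43877/1647 = -3562*1/44 - 43877/1647 = -1781/22 - 43877/1647 = -3898601/36234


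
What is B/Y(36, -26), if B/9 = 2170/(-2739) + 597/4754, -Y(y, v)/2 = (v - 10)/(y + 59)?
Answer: -824694715/104169648 ≈ -7.9168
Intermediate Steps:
Y(y, v) = -2*(-10 + v)/(59 + y) (Y(y, v) = -2*(v - 10)/(y + 59) = -2*(-10 + v)/(59 + y))
B = -26042991/4340402 (B = 9*(2170/(-2739) + 597/4754) = 9*(2170*(-1/2739) + 597*(1/4754)) = 9*(-2170/2739 + 597/4754) = 9*(-8680997/13021206) = -26042991/4340402 ≈ -6.0001)
B/Y(36, -26) = -26042991*(59 + 36)/(2*(10 - 1*(-26)))/4340402 = -26042991*95/(2*(10 + 26))/4340402 = -26042991/(4340402*(2*(1/95)*36)) = -26042991/(4340402*72/95) = -26042991/4340402*95/72 = -824694715/104169648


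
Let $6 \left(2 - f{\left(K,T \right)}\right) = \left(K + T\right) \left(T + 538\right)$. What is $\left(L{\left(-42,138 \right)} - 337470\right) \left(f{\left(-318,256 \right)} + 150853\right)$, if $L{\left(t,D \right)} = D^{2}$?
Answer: $-50648733418$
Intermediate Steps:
$f{\left(K,T \right)} = 2 - \frac{\left(538 + T\right) \left(K + T\right)}{6}$ ($f{\left(K,T \right)} = 2 - \frac{\left(K + T\right) \left(T + 538\right)}{6} = 2 - \frac{\left(K + T\right) \left(538 + T\right)}{6} = 2 - \frac{\left(538 + T\right) \left(K + T\right)}{6}$)
$\left(L{\left(-42,138 \right)} - 337470\right) \left(f{\left(-318,256 \right)} + 150853\right) = \left(138^{2} - 337470\right) \left(\left(2 - -28514 - \frac{68864}{3} - \frac{256^{2}}{6} - \left(-53\right) 256\right) + 150853\right) = \left(19044 - 337470\right) \left(\left(2 + 28514 - \frac{68864}{3} - \frac{32768}{3} + 13568\right) + 150853\right) = - 318426 \left(\left(2 + 28514 - \frac{68864}{3} - \frac{32768}{3} + 13568\right) + 150853\right) = - 318426 \left(\frac{24620}{3} + 150853\right) = \left(-318426\right) \frac{477179}{3} = -50648733418$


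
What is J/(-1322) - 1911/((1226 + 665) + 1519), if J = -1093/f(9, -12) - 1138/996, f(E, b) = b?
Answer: -1410853921/2244993960 ≈ -0.62844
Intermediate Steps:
J = 89581/996 (J = -1093/(-12) - 1138/996 = -1093*(-1/12) - 1138*1/996 = 1093/12 - 569/498 = 89581/996 ≈ 89.941)
J/(-1322) - 1911/((1226 + 665) + 1519) = (89581/996)/(-1322) - 1911/((1226 + 665) + 1519) = (89581/996)*(-1/1322) - 1911/(1891 + 1519) = -89581/1316712 - 1911/3410 = -1410853921/2244993960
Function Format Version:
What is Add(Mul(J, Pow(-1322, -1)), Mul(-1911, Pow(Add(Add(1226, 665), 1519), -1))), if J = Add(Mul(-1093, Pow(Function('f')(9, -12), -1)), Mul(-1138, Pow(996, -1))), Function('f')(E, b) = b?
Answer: Rational(-1410853921, 2244993960) ≈ -0.62844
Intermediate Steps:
J = Rational(89581, 996) (J = Add(Mul(-1093, Pow(-12, -1)), Mul(-1138, Pow(996, -1))) = Add(Mul(-1093, Rational(-1, 12)), Mul(-1138, Rational(1, 996))) = Add(Rational(1093, 12), Rational(-569, 498)) = Rational(89581, 996) ≈ 89.941)
Add(Mul(J, Pow(-1322, -1)), Mul(-1911, Pow(Add(Add(1226, 665), 1519), -1))) = Add(Mul(Rational(89581, 996), Pow(-1322, -1)), Mul(-1911, Pow(Add(Add(1226, 665), 1519), -1))) = Add(Mul(Rational(89581, 996), Rational(-1, 1322)), Mul(-1911, Pow(Add(1891, 1519), -1))) = Add(Rational(-89581, 1316712), Mul(-1911, Pow(3410, -1))) = Add(Rational(-89581, 1316712), Mul(-1911, Rational(1, 3410))) = Add(Rational(-89581, 1316712), Rational(-1911, 3410)) = Rational(-1410853921, 2244993960)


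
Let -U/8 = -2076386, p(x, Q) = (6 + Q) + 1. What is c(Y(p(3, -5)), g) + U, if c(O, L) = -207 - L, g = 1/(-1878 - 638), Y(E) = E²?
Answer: 41792976597/2516 ≈ 1.6611e+7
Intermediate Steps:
p(x, Q) = 7 + Q
U = 16611088 (U = -8*(-2076386) = 16611088)
g = -1/2516 (g = 1/(-2516) = -1/2516 ≈ -0.00039746)
c(Y(p(3, -5)), g) + U = (-207 - 1*(-1/2516)) + 16611088 = (-207 + 1/2516) + 16611088 = -520811/2516 + 16611088 = 41792976597/2516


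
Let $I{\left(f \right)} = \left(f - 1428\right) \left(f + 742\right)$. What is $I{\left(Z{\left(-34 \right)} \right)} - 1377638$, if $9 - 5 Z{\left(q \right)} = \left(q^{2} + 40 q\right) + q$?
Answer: $- \frac{61716551}{25} \approx -2.4687 \cdot 10^{6}$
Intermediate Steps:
$Z{\left(q \right)} = \frac{9}{5} - \frac{41 q}{5} - \frac{q^{2}}{5}$ ($Z{\left(q \right)} = \frac{9}{5} - \frac{\left(q^{2} + 40 q\right) + q}{5} = \frac{9}{5} - \frac{q^{2} + 41 q}{5} = \frac{9}{5} - \left(\frac{q^{2}}{5} + \frac{41 q}{5}\right) = \frac{9}{5} - \frac{41 q}{5} - \frac{q^{2}}{5}$)
$I{\left(f \right)} = \left(-1428 + f\right) \left(742 + f\right)$
$I{\left(Z{\left(-34 \right)} \right)} - 1377638 = \left(-1059576 + \left(\frac{9}{5} - - \frac{1394}{5} - \frac{\left(-34\right)^{2}}{5}\right)^{2} - 686 \left(\frac{9}{5} - - \frac{1394}{5} - \frac{\left(-34\right)^{2}}{5}\right)\right) - 1377638 = \left(-1059576 + \left(\frac{9}{5} + \frac{1394}{5} - \frac{1156}{5}\right)^{2} - 686 \left(\frac{9}{5} + \frac{1394}{5} - \frac{1156}{5}\right)\right) - 1377638 = \left(-1059576 + \left(\frac{247}{5}\right)^{2} - \frac{169442}{5}\right) - 1377638 = \left(-1059576 + \frac{61009}{25} - \frac{169442}{5}\right) - 1377638 = - \frac{27275601}{25} - 1377638 = - \frac{61716551}{25}$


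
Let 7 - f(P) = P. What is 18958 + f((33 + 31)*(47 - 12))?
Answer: 16725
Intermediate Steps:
f(P) = 7 - P
18958 + f((33 + 31)*(47 - 12)) = 18958 + (7 - (33 + 31)*(47 - 12)) = 18958 + (7 - 64*35) = 18958 + (7 - 1*2240) = 18958 + (7 - 2240) = 18958 - 2233 = 16725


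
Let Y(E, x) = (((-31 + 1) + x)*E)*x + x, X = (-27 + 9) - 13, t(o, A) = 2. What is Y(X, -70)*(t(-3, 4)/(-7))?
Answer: 62020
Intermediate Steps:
X = -31 (X = -18 - 13 = -31)
Y(E, x) = x + E*x*(-30 + x) (Y(E, x) = ((-30 + x)*E)*x + x = (E*(-30 + x))*x + x = E*x*(-30 + x) + x = x + E*x*(-30 + x))
Y(X, -70)*(t(-3, 4)/(-7)) = (-70*(1 - 30*(-31) - 31*(-70)))*(2/(-7)) = (-70*(1 + 930 + 2170))*(2*(-⅐)) = -70*3101*(-2/7) = -217070*(-2/7) = 62020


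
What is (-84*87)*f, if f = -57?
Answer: 416556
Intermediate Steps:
(-84*87)*f = -84*87*(-57) = -7308*(-57) = 416556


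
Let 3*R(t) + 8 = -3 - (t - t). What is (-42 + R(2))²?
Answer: 18769/9 ≈ 2085.4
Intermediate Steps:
R(t) = -11/3 (R(t) = -8/3 + (-3 - (t - t))/3 = -8/3 + (-3 - 1*0)/3 = -8/3 + (-3 + 0)/3 = -8/3 + (⅓)*(-3) = -8/3 - 1 = -11/3)
(-42 + R(2))² = (-42 - 11/3)² = (-137/3)² = 18769/9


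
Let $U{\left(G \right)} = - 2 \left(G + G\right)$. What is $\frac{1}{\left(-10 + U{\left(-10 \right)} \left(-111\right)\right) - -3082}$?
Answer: $- \frac{1}{1368} \approx -0.00073099$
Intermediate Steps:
$U{\left(G \right)} = - 4 G$ ($U{\left(G \right)} = - 2 \cdot 2 G = - 4 G$)
$\frac{1}{\left(-10 + U{\left(-10 \right)} \left(-111\right)\right) - -3082} = \frac{1}{\left(-10 + \left(-4\right) \left(-10\right) \left(-111\right)\right) - -3082} = \frac{1}{\left(-10 + 40 \left(-111\right)\right) + \left(-20 + 3102\right)} = \frac{1}{\left(-10 - 4440\right) + 3082} = \frac{1}{-4450 + 3082} = \frac{1}{-1368} = - \frac{1}{1368}$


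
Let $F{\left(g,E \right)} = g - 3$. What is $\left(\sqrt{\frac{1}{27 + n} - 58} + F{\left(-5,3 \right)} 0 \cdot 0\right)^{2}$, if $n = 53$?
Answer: $- \frac{4639}{80} \approx -57.987$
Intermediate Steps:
$F{\left(g,E \right)} = -3 + g$ ($F{\left(g,E \right)} = g - 3 = -3 + g$)
$\left(\sqrt{\frac{1}{27 + n} - 58} + F{\left(-5,3 \right)} 0 \cdot 0\right)^{2} = \left(\sqrt{\frac{1}{27 + 53} - 58} + \left(-3 - 5\right) 0 \cdot 0\right)^{2} = \left(\sqrt{\frac{1}{80} - 58} + \left(-8\right) 0 \cdot 0\right)^{2} = \left(\sqrt{\frac{1}{80} - 58} + 0 \cdot 0\right)^{2} = \left(\sqrt{- \frac{4639}{80}} + 0\right)^{2} = \left(\frac{i \sqrt{23195}}{20} + 0\right)^{2} = \left(\frac{i \sqrt{23195}}{20}\right)^{2} = - \frac{4639}{80}$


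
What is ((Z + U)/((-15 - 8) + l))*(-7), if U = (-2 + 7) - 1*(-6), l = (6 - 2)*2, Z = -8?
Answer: 7/5 ≈ 1.4000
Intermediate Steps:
l = 8 (l = 4*2 = 8)
U = 11 (U = 5 + 6 = 11)
((Z + U)/((-15 - 8) + l))*(-7) = ((-8 + 11)/((-15 - 8) + 8))*(-7) = (3/(-23 + 8))*(-7) = (3/(-15))*(-7) = (3*(-1/15))*(-7) = -⅕*(-7) = 7/5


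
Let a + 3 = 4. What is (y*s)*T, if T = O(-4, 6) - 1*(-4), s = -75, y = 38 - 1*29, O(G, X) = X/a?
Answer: -6750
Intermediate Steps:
a = 1 (a = -3 + 4 = 1)
O(G, X) = X (O(G, X) = X/1 = X*1 = X)
y = 9 (y = 38 - 29 = 9)
T = 10 (T = 6 - 1*(-4) = 6 + 4 = 10)
(y*s)*T = (9*(-75))*10 = -675*10 = -6750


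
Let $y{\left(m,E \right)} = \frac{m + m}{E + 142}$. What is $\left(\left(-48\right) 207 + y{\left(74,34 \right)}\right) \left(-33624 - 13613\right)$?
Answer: $\frac{20649512839}{44} \approx 4.6931 \cdot 10^{8}$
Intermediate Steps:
$y{\left(m,E \right)} = \frac{2 m}{142 + E}$
$\left(\left(-48\right) 207 + y{\left(74,34 \right)}\right) \left(-33624 - 13613\right) = \left(\left(-48\right) 207 + 2 \cdot 74 \frac{1}{142 + 34}\right) \left(-33624 - 13613\right) = \left(-9936 + 2 \cdot 74 \cdot \frac{1}{176}\right) \left(-47237\right) = \left(-9936 + \frac{37}{44}\right) \left(-47237\right) = \left(- \frac{437147}{44}\right) \left(-47237\right) = \frac{20649512839}{44}$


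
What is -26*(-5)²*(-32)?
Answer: 20800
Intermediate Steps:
-26*(-5)²*(-32) = -26*25*(-32) = -650*(-32) = 20800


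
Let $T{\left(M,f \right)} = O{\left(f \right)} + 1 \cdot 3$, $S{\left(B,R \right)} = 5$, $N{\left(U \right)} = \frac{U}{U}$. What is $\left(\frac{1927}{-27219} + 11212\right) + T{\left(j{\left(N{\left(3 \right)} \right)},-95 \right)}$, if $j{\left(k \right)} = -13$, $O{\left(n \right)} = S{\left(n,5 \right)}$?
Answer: $\frac{305395253}{27219} \approx 11220.0$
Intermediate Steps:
$N{\left(U \right)} = 1$
$O{\left(n \right)} = 5$
$T{\left(M,f \right)} = 8$ ($T{\left(M,f \right)} = 5 + 1 \cdot 3 = 5 + 3 = 8$)
$\left(\frac{1927}{-27219} + 11212\right) + T{\left(j{\left(N{\left(3 \right)} \right)},-95 \right)} = \left(\frac{1927}{-27219} + 11212\right) + 8 = \left(1927 \left(- \frac{1}{27219}\right) + 11212\right) + 8 = \left(- \frac{1927}{27219} + 11212\right) + 8 = \frac{305177501}{27219} + 8 = \frac{305395253}{27219}$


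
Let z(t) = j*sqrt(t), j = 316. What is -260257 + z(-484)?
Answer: -260257 + 6952*I ≈ -2.6026e+5 + 6952.0*I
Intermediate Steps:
z(t) = 316*sqrt(t)
-260257 + z(-484) = -260257 + 316*sqrt(-484) = -260257 + 316*(22*I) = -260257 + 6952*I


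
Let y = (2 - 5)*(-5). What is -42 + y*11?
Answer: 123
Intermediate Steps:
y = 15 (y = -3*(-5) = 15)
-42 + y*11 = -42 + 15*11 = -42 + 165 = 123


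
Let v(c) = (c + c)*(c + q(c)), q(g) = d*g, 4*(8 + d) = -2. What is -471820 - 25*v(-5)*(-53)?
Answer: -968695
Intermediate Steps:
d = -17/2 (d = -8 + (1/4)*(-2) = -8 - 1/2 = -17/2 ≈ -8.5000)
q(g) = -17*g/2
v(c) = -15*c**2 (v(c) = (c + c)*(c - 17*c/2) = (2*c)*(-15*c/2) = -15*c**2)
-471820 - 25*v(-5)*(-53) = -471820 - 25*(-15*(-5)**2)*(-53) = -471820 - 25*(-15*25)*(-53) = -471820 - 25*(-375)*(-53) = -471820 - (-9375)*(-53) = -471820 - 1*496875 = -471820 - 496875 = -968695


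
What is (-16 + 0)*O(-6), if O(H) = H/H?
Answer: -16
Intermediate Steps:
O(H) = 1
(-16 + 0)*O(-6) = (-16 + 0)*1 = -16*1 = -16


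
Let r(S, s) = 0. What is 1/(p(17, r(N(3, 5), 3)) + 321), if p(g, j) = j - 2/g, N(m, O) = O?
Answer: 17/5455 ≈ 0.0031164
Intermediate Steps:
p(g, j) = j - 2/g
1/(p(17, r(N(3, 5), 3)) + 321) = 1/((0 - 2/17) + 321) = 1/(-2/17 + 321) = 1/(5455/17) = 17/5455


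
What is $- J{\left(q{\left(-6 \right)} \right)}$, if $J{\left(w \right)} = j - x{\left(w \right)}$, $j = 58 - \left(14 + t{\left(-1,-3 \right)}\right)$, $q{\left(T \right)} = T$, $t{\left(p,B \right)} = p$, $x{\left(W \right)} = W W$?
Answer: $-9$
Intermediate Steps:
$x{\left(W \right)} = W^{2}$
$j = 45$ ($j = 58 - \left(14 - 1\right) = 58 - 13 = 45$)
$J{\left(w \right)} = 45 - w^{2}$
$- J{\left(q{\left(-6 \right)} \right)} = - (45 - \left(-6\right)^{2}) = - (45 - 36) = \left(-1\right) 9 = -9$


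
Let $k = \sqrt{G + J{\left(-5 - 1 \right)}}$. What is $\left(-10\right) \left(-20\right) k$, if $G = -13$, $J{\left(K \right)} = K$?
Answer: $200 i \sqrt{19} \approx 871.78 i$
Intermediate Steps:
$k = i \sqrt{19}$ ($k = \sqrt{-13 - 6} = \sqrt{-19} = i \sqrt{19} \approx 4.3589 i$)
$\left(-10\right) \left(-20\right) k = \left(-10\right) \left(-20\right) i \sqrt{19} = 200 i \sqrt{19}$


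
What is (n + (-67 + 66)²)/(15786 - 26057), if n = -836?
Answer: 835/10271 ≈ 0.081297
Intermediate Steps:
(n + (-67 + 66)²)/(15786 - 26057) = (-836 + (-67 + 66)²)/(15786 - 26057) = (-836 + (-1)²)/(-10271) = (-836 + 1)*(-1/10271) = -835*(-1/10271) = 835/10271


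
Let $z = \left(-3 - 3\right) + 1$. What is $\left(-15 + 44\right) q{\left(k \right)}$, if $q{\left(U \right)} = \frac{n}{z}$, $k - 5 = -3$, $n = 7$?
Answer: $- \frac{203}{5} \approx -40.6$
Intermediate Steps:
$z = -5$ ($z = -6 + 1 = -5$)
$k = 2$ ($k = 5 - 3 = 2$)
$q{\left(U \right)} = - \frac{7}{5}$ ($q{\left(U \right)} = \frac{7}{-5} = 7 \left(- \frac{1}{5}\right) = - \frac{7}{5}$)
$\left(-15 + 44\right) q{\left(k \right)} = \left(-15 + 44\right) \left(- \frac{7}{5}\right) = 29 \left(- \frac{7}{5}\right) = - \frac{203}{5}$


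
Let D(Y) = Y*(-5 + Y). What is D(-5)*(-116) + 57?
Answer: -5743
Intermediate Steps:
D(-5)*(-116) + 57 = -5*(-5 - 5)*(-116) + 57 = -5*(-10)*(-116) + 57 = 50*(-116) + 57 = -5800 + 57 = -5743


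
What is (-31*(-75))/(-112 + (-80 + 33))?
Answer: -775/53 ≈ -14.623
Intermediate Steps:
(-31*(-75))/(-112 + (-80 + 33)) = 2325/(-112 - 47) = 2325/(-159) = 2325*(-1/159) = -775/53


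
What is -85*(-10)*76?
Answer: 64600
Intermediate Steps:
-85*(-10)*76 = 850*76 = 64600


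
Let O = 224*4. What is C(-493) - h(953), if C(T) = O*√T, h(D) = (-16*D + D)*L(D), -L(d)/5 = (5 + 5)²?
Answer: -7147500 + 896*I*√493 ≈ -7.1475e+6 + 19894.0*I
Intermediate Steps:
L(d) = -500 (L(d) = -5*(5 + 5)² = -5*10² = -5*100 = -500)
O = 896
h(D) = 7500*D (h(D) = (-16*D + D)*(-500) = -15*D*(-500) = 7500*D)
C(T) = 896*√T
C(-493) - h(953) = 896*√(-493) - 7500*953 = 896*(I*√493) - 1*7147500 = 896*I*√493 - 7147500 = -7147500 + 896*I*√493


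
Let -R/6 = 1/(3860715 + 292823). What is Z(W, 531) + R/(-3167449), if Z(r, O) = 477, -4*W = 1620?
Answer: 3137734568618040/6578059892281 ≈ 477.00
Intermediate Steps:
W = -405 (W = -¼*1620 = -405)
R = -3/2076769 (R = -6/(3860715 + 292823) = -6/4153538 = -6*1/4153538 = -3/2076769 ≈ -1.4446e-6)
Z(W, 531) + R/(-3167449) = 477 - 3/2076769/(-3167449) = 477 - 3/2076769*(-1/3167449) = 477 + 3/6578059892281 = 3137734568618040/6578059892281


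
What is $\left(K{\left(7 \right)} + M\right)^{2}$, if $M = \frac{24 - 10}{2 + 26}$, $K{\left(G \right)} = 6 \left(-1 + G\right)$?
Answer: $\frac{5329}{4} \approx 1332.3$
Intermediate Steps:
$K{\left(G \right)} = -6 + 6 G$
$M = \frac{1}{2}$ ($M = \frac{14}{28} = 14 \cdot \frac{1}{28} = \frac{1}{2} \approx 0.5$)
$\left(K{\left(7 \right)} + M\right)^{2} = \left(\left(-6 + 6 \cdot 7\right) + \frac{1}{2}\right)^{2} = \left(\left(-6 + 42\right) + \frac{1}{2}\right)^{2} = \left(36 + \frac{1}{2}\right)^{2} = \left(\frac{73}{2}\right)^{2} = \frac{5329}{4}$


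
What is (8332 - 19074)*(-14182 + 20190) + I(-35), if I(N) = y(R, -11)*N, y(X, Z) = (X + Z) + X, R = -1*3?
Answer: -64537341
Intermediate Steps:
R = -3
y(X, Z) = Z + 2*X
I(N) = -17*N (I(N) = (-11 + 2*(-3))*N = (-11 - 6)*N = -17*N)
(8332 - 19074)*(-14182 + 20190) + I(-35) = (8332 - 19074)*(-14182 + 20190) - 17*(-35) = -10742*6008 + 595 = -64537936 + 595 = -64537341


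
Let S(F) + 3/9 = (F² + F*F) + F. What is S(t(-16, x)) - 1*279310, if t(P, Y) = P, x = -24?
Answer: -836443/3 ≈ -2.7881e+5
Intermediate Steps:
S(F) = -⅓ + F + 2*F² (S(F) = -⅓ + ((F² + F*F) + F) = -⅓ + ((F² + F²) + F) = -⅓ + (2*F² + F) = -⅓ + (F + 2*F²) = -⅓ + F + 2*F²)
S(t(-16, x)) - 1*279310 = (-⅓ - 16 + 2*(-16)²) - 1*279310 = (-⅓ - 16 + 2*256) - 279310 = (-⅓ - 16 + 512) - 279310 = 1487/3 - 279310 = -836443/3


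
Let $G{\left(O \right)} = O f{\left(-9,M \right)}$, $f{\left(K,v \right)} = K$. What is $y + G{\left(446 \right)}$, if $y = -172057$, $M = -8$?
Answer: $-176071$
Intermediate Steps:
$G{\left(O \right)} = - 9 O$ ($G{\left(O \right)} = O \left(-9\right) = - 9 O$)
$y + G{\left(446 \right)} = -172057 - 4014 = -176071$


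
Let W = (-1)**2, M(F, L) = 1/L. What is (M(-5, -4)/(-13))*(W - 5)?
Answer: -1/13 ≈ -0.076923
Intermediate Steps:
M(F, L) = 1/L
W = 1
(M(-5, -4)/(-13))*(W - 5) = (1/(-4*(-13)))*(1 - 5) = -1/4*(-1/13)*(-4) = (1/52)*(-4) = -1/13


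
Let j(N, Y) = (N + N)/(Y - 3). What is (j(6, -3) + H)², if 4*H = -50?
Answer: 841/4 ≈ 210.25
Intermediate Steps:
j(N, Y) = 2*N/(-3 + Y) (j(N, Y) = (2*N)/(-3 + Y) = 2*N/(-3 + Y))
H = -25/2 (H = (¼)*(-50) = -25/2 ≈ -12.500)
(j(6, -3) + H)² = (2*6/(-3 - 3) - 25/2)² = (2*6/(-6) - 25/2)² = (2*6*(-⅙) - 25/2)² = (-2 - 25/2)² = (-29/2)² = 841/4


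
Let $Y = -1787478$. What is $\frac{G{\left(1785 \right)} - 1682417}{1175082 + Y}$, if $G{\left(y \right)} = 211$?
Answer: $\frac{841103}{306198} \approx 2.7469$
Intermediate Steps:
$\frac{G{\left(1785 \right)} - 1682417}{1175082 + Y} = \frac{211 - 1682417}{1175082 - 1787478} = - \frac{1682206}{-612396} = \left(-1682206\right) \left(- \frac{1}{612396}\right) = \frac{841103}{306198}$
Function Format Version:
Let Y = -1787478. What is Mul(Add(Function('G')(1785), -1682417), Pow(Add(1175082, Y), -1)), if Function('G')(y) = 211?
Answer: Rational(841103, 306198) ≈ 2.7469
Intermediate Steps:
Mul(Add(Function('G')(1785), -1682417), Pow(Add(1175082, Y), -1)) = Mul(Add(211, -1682417), Pow(Add(1175082, -1787478), -1)) = Mul(-1682206, Pow(-612396, -1)) = Mul(-1682206, Rational(-1, 612396)) = Rational(841103, 306198)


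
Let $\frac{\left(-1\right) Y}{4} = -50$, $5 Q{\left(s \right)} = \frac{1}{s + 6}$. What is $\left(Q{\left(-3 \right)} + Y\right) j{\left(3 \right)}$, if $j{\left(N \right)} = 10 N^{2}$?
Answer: $18006$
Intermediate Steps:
$Q{\left(s \right)} = \frac{1}{5 \left(6 + s\right)}$ ($Q{\left(s \right)} = \frac{1}{5 \left(s + 6\right)} = \frac{1}{5 \left(6 + s\right)}$)
$Y = 200$ ($Y = \left(-4\right) \left(-50\right) = 200$)
$\left(Q{\left(-3 \right)} + Y\right) j{\left(3 \right)} = \left(\frac{1}{5 \left(6 - 3\right)} + 200\right) 10 \cdot 3^{2} = \left(\frac{1}{5 \cdot 3} + 200\right) 10 \cdot 9 = \left(\frac{1}{5} \cdot \frac{1}{3} + 200\right) 90 = \left(\frac{1}{15} + 200\right) 90 = \frac{3001}{15} \cdot 90 = 18006$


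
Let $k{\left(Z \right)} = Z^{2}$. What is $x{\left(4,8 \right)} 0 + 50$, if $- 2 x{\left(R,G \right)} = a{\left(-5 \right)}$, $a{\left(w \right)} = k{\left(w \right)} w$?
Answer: $50$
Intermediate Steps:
$a{\left(w \right)} = w^{3}$ ($a{\left(w \right)} = w^{2} w = w^{3}$)
$x{\left(R,G \right)} = \frac{125}{2}$ ($x{\left(R,G \right)} = - \frac{\left(-5\right)^{3}}{2} = \left(- \frac{1}{2}\right) \left(-125\right) = \frac{125}{2}$)
$x{\left(4,8 \right)} 0 + 50 = \frac{125}{2} \cdot 0 + 50 = 0 + 50 = 50$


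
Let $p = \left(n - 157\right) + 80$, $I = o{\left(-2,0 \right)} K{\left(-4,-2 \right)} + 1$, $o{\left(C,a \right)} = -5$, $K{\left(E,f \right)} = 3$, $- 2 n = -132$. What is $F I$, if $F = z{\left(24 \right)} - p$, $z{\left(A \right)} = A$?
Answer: $-490$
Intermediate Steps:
$n = 66$ ($n = \left(- \frac{1}{2}\right) \left(-132\right) = 66$)
$I = -14$ ($I = \left(-5\right) 3 + 1 = -15 + 1 = -14$)
$p = -11$ ($p = \left(66 - 157\right) + 80 = -91 + 80 = -11$)
$F = 35$ ($F = 24 - -11 = 24 + 11 = 35$)
$F I = 35 \left(-14\right) = -490$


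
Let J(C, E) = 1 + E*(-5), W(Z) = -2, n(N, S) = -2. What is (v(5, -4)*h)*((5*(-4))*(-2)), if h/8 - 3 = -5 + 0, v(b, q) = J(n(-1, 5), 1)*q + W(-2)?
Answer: -8960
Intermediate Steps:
J(C, E) = 1 - 5*E
v(b, q) = -2 - 4*q (v(b, q) = (1 - 5*1)*q - 2 = (1 - 5)*q - 2 = -4*q - 2 = -2 - 4*q)
h = -16 (h = 24 + 8*(-5 + 0) = 24 + 8*(-5) = 24 - 40 = -16)
(v(5, -4)*h)*((5*(-4))*(-2)) = ((-2 - 4*(-4))*(-16))*((5*(-4))*(-2)) = ((-2 + 16)*(-16))*(-20*(-2)) = (14*(-16))*40 = -224*40 = -8960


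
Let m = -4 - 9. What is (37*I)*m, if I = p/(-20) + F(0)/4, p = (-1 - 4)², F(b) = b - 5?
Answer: 2405/2 ≈ 1202.5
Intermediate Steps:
F(b) = -5 + b
p = 25 (p = (-5)² = 25)
m = -13
I = -5/2 (I = 25/(-20) + (-5 + 0)/4 = 25*(-1/20) - 5*¼ = -5/4 - 5/4 = -5/2 ≈ -2.5000)
(37*I)*m = (37*(-5/2))*(-13) = -185/2*(-13) = 2405/2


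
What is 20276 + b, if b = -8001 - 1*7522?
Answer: 4753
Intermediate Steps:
b = -15523 (b = -8001 - 7522 = -15523)
20276 + b = 20276 - 15523 = 4753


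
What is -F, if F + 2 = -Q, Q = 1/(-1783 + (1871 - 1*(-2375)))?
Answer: 4927/2463 ≈ 2.0004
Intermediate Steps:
Q = 1/2463 (Q = 1/(-1783 + (1871 + 2375)) = 1/(-1783 + 4246) = 1/2463 ≈ 0.00040601)
F = -4927/2463 (F = -2 - 1*1/2463 = -2 - 1/2463 = -4927/2463 ≈ -2.0004)
-F = -1*(-4927/2463) = 4927/2463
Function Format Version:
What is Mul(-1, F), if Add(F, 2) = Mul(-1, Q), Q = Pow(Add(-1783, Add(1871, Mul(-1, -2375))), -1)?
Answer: Rational(4927, 2463) ≈ 2.0004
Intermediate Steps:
Q = Rational(1, 2463) (Q = Pow(Add(-1783, Add(1871, 2375)), -1) = Pow(Add(-1783, 4246), -1) = Pow(2463, -1) = Rational(1, 2463) ≈ 0.00040601)
F = Rational(-4927, 2463) (F = Add(-2, Mul(-1, Rational(1, 2463))) = Add(-2, Rational(-1, 2463)) = Rational(-4927, 2463) ≈ -2.0004)
Mul(-1, F) = Mul(-1, Rational(-4927, 2463)) = Rational(4927, 2463)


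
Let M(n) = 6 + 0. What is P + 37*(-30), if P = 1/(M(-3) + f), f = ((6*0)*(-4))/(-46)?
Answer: -6659/6 ≈ -1109.8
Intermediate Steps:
M(n) = 6
f = 0 (f = (0*(-4))*(-1/46) = 0*(-1/46) = 0)
P = 1/6 (P = 1/(6 + 0) = 1/6 ≈ 0.16667)
P + 37*(-30) = 1/6 + 37*(-30) = 1/6 - 1110 = -6659/6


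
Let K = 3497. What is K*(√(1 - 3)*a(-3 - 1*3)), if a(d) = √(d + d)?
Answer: -6994*√6 ≈ -17132.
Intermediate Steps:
a(d) = √2*√d (a(d) = √(2*d) = √2*√d)
K*(√(1 - 3)*a(-3 - 1*3)) = 3497*(√(1 - 3)*(√2*√(-3 - 1*3))) = 3497*(√(-2)*(√2*√(-3 - 3))) = 3497*((I*√2)*(√2*√(-6))) = 3497*((I*√2)*(√2*(I*√6))) = 3497*((I*√2)*(2*I*√3)) = 3497*(-2*√6) = -6994*√6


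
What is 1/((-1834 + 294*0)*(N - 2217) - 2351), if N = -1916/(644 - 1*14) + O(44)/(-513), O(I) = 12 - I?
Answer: 2565/10437216587 ≈ 2.4576e-7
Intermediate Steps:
N = -53486/17955 (N = -1916/(644 - 1*14) + (12 - 1*44)/(-513) = -1916/(644 - 14) + (12 - 44)*(-1/513) = -1916/630 - 32*(-1/513) = -1916*1/630 + 32/513 = -958/315 + 32/513 = -53486/17955 ≈ -2.9789)
1/((-1834 + 294*0)*(N - 2217) - 2351) = 1/((-1834 + 294*0)*(-53486/17955 - 2217) - 2351) = 1/((-1834 + 0)*(-39859721/17955) - 2351) = 1/(-1834*(-39859721/17955) - 2351) = 1/(10443246902/2565 - 2351) = 1/(10437216587/2565) = 2565/10437216587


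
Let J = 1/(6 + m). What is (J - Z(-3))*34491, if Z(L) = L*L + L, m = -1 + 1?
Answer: -402395/2 ≈ -2.0120e+5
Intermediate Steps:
m = 0
Z(L) = L + L**2 (Z(L) = L**2 + L = L + L**2)
J = 1/6 (J = 1/(6 + 0) = 1/6 ≈ 0.16667)
(J - Z(-3))*34491 = (1/6 - (-3)*(1 - 3))*34491 = (1/6 - (-3)*(-2))*34491 = (1/6 - 1*6)*34491 = (1/6 - 6)*34491 = -35/6*34491 = -402395/2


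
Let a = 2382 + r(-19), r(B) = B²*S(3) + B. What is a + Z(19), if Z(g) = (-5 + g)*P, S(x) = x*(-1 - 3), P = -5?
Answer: -2039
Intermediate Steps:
S(x) = -4*x (S(x) = x*(-4) = -4*x)
r(B) = B - 12*B² (r(B) = B²*(-4*3) + B = B²*(-12) + B = -12*B² + B = B - 12*B²)
Z(g) = 25 - 5*g (Z(g) = (-5 + g)*(-5) = 25 - 5*g)
a = -1969 (a = 2382 - 19*(1 - 12*(-19)) = 2382 - 19*(1 + 228) = 2382 - 19*229 = 2382 - 4351 = -1969)
a + Z(19) = -1969 + (25 - 5*19) = -1969 + (25 - 95) = -1969 - 70 = -2039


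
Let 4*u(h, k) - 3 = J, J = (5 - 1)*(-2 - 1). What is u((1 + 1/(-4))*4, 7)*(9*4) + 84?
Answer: 3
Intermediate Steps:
J = -12 (J = 4*(-3) = -12)
u(h, k) = -9/4 (u(h, k) = ¾ + (¼)*(-12) = ¾ - 3 = -9/4)
u((1 + 1/(-4))*4, 7)*(9*4) + 84 = -81*4/4 + 84 = -9/4*36 + 84 = -81 + 84 = 3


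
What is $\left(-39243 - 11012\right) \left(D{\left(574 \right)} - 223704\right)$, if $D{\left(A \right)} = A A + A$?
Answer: $-5344418230$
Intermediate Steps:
$D{\left(A \right)} = A + A^{2}$ ($D{\left(A \right)} = A^{2} + A = A + A^{2}$)
$\left(-39243 - 11012\right) \left(D{\left(574 \right)} - 223704\right) = \left(-39243 - 11012\right) \left(574 \left(1 + 574\right) - 223704\right) = - 50255 \left(574 \cdot 575 - 223704\right) = - 50255 \left(330050 - 223704\right) = \left(-50255\right) 106346 = -5344418230$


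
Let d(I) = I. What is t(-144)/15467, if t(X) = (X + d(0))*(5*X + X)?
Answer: 124416/15467 ≈ 8.0440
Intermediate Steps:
t(X) = 6*X² (t(X) = (X + 0)*(5*X + X) = X*(6*X) = 6*X²)
t(-144)/15467 = (6*(-144)²)/15467 = (6*20736)*(1/15467) = 124416*(1/15467) = 124416/15467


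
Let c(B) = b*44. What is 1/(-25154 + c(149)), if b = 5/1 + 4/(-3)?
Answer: -3/74978 ≈ -4.0012e-5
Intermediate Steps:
b = 11/3 (b = 5*1 + 4*(-1/3) = 5 - 4/3 = 11/3 ≈ 3.6667)
c(B) = 484/3 (c(B) = (11/3)*44 = 484/3)
1/(-25154 + c(149)) = 1/(-25154 + 484/3) = 1/(-74978/3) = -3/74978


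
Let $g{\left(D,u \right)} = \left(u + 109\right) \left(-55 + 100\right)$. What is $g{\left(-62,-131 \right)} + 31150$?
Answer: $30160$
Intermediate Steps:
$g{\left(D,u \right)} = 4905 + 45 u$ ($g{\left(D,u \right)} = \left(109 + u\right) 45 = 4905 + 45 u$)
$g{\left(-62,-131 \right)} + 31150 = \left(4905 + 45 \left(-131\right)\right) + 31150 = \left(4905 - 5895\right) + 31150 = -990 + 31150 = 30160$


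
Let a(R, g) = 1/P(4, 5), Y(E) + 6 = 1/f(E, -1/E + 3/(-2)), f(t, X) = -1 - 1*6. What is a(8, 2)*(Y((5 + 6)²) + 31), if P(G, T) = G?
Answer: 87/14 ≈ 6.2143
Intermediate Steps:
f(t, X) = -7 (f(t, X) = -1 - 6 = -7)
Y(E) = -43/7 (Y(E) = -6 + 1/(-7) = -6 - ⅐ = -43/7)
a(R, g) = ¼ (a(R, g) = 1/4 = 1*(¼) = ¼)
a(8, 2)*(Y((5 + 6)²) + 31) = (-43/7 + 31)/4 = (¼)*(174/7) = 87/14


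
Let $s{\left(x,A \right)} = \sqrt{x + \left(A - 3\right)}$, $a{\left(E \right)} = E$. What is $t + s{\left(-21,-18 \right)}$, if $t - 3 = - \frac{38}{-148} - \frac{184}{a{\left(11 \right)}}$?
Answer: $- \frac{10965}{814} + i \sqrt{42} \approx -13.471 + 6.4807 i$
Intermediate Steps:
$t = - \frac{10965}{814}$ ($t = 3 - \left(- \frac{19}{74} + \frac{184}{11}\right) = 3 - \frac{13407}{814} = - \frac{10965}{814} \approx -13.471$)
$s{\left(x,A \right)} = \sqrt{-3 + A + x}$ ($s{\left(x,A \right)} = \sqrt{x + \left(A - 3\right)} = \sqrt{x + \left(-3 + A\right)} = \sqrt{-3 + A + x}$)
$t + s{\left(-21,-18 \right)} = - \frac{10965}{814} + \sqrt{-3 - 18 - 21} = - \frac{10965}{814} + \sqrt{-42} = - \frac{10965}{814} + i \sqrt{42}$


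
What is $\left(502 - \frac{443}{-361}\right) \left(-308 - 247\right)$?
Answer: $- \frac{100824075}{361} \approx -2.7929 \cdot 10^{5}$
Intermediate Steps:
$\left(502 - \frac{443}{-361}\right) \left(-308 - 247\right) = \left(502 - - \frac{443}{361}\right) \left(-555\right) = \left(502 + \frac{443}{361}\right) \left(-555\right) = \frac{181665}{361} \left(-555\right) = - \frac{100824075}{361}$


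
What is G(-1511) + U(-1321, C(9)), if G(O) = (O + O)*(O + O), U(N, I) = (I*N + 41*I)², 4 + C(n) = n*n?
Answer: 9723206084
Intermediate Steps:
C(n) = -4 + n² (C(n) = -4 + n*n = -4 + n²)
U(N, I) = (41*I + I*N)²
G(O) = 4*O² (G(O) = (2*O)*(2*O) = 4*O²)
G(-1511) + U(-1321, C(9)) = 4*(-1511)² + (-4 + 9²)²*(41 - 1321)² = 4*2283121 + (-4 + 81)²*(-1280)² = 9132484 + 77²*1638400 = 9132484 + 5929*1638400 = 9132484 + 9714073600 = 9723206084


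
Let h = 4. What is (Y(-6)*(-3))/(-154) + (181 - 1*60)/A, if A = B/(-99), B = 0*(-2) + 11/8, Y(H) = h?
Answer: -670818/77 ≈ -8711.9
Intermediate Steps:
Y(H) = 4
B = 11/8 (B = 0 + 11*(⅛) = 0 + 11/8 = 11/8 ≈ 1.3750)
A = -1/72 (A = (11/8)/(-99) = (11/8)*(-1/99) = -1/72 ≈ -0.013889)
(Y(-6)*(-3))/(-154) + (181 - 1*60)/A = (4*(-3))/(-154) + (181 - 1*60)/(-1/72) = -12*(-1/154) + (181 - 60)*(-72) = 6/77 + 121*(-72) = 6/77 - 8712 = -670818/77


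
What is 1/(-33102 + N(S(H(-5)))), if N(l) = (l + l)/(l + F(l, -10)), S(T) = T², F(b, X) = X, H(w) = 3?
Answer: -1/33120 ≈ -3.0193e-5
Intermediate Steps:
N(l) = 2*l/(-10 + l) (N(l) = (l + l)/(l - 10) = (2*l)/(-10 + l) = 2*l/(-10 + l))
1/(-33102 + N(S(H(-5)))) = 1/(-33102 + 2*3²/(-10 + 3²)) = 1/(-33102 + 2*9/(-10 + 9)) = 1/(-33102 + 2*9/(-1)) = 1/(-33102 + 2*9*(-1)) = 1/(-33102 - 18) = 1/(-33120) = -1/33120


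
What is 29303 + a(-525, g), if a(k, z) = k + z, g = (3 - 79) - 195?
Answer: 28507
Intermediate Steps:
g = -271 (g = -76 - 195 = -271)
29303 + a(-525, g) = 29303 + (-525 - 271) = 29303 - 796 = 28507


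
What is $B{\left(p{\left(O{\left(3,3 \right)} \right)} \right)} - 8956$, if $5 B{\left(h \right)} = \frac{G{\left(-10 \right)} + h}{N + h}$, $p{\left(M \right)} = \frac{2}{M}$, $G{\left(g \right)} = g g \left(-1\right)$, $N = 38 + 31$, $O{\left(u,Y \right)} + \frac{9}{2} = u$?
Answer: $- \frac{9090644}{1015} \approx -8956.3$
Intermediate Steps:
$O{\left(u,Y \right)} = - \frac{9}{2} + u$
$N = 69$
$G{\left(g \right)} = - g^{2}$ ($G{\left(g \right)} = g^{2} \left(-1\right) = - g^{2}$)
$B{\left(h \right)} = \frac{-100 + h}{5 \left(69 + h\right)}$ ($B{\left(h \right)} = \frac{\left(- \left(-10\right)^{2} + h\right) \frac{1}{69 + h}}{5} = \frac{\left(\left(-1\right) 100 + h\right) \frac{1}{69 + h}}{5} = \frac{\left(-100 + h\right) \frac{1}{69 + h}}{5} = \frac{\frac{1}{69 + h} \left(-100 + h\right)}{5} = \frac{-100 + h}{5 \left(69 + h\right)}$)
$B{\left(p{\left(O{\left(3,3 \right)} \right)} \right)} - 8956 = \frac{-100 + \frac{2}{- \frac{9}{2} + 3}}{5 \left(69 + \frac{2}{- \frac{9}{2} + 3}\right)} - 8956 = \frac{-100 + \frac{2}{- \frac{3}{2}}}{5 \left(69 + \frac{2}{- \frac{3}{2}}\right)} - 8956 = \frac{-100 + 2 \left(- \frac{2}{3}\right)}{5 \left(69 + 2 \left(- \frac{2}{3}\right)\right)} - 8956 = \frac{-100 - \frac{4}{3}}{5 \left(69 - \frac{4}{3}\right)} - 8956 = \frac{1}{5} \frac{1}{\frac{203}{3}} \left(- \frac{304}{3}\right) - 8956 = \frac{1}{5} \cdot \frac{3}{203} \left(- \frac{304}{3}\right) - 8956 = - \frac{304}{1015} - 8956 = - \frac{9090644}{1015}$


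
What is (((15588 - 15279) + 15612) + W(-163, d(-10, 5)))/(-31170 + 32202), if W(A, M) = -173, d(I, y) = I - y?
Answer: 3937/258 ≈ 15.260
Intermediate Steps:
(((15588 - 15279) + 15612) + W(-163, d(-10, 5)))/(-31170 + 32202) = (((15588 - 15279) + 15612) - 173)/(-31170 + 32202) = ((309 + 15612) - 173)/1032 = (15921 - 173)*(1/1032) = 15748*(1/1032) = 3937/258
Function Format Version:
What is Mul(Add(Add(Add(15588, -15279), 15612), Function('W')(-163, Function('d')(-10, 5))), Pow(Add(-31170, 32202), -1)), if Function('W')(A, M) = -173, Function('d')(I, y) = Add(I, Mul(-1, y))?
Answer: Rational(3937, 258) ≈ 15.260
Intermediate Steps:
Mul(Add(Add(Add(15588, -15279), 15612), Function('W')(-163, Function('d')(-10, 5))), Pow(Add(-31170, 32202), -1)) = Mul(Add(Add(Add(15588, -15279), 15612), -173), Pow(Add(-31170, 32202), -1)) = Mul(Add(Add(309, 15612), -173), Pow(1032, -1)) = Mul(Add(15921, -173), Rational(1, 1032)) = Mul(15748, Rational(1, 1032)) = Rational(3937, 258)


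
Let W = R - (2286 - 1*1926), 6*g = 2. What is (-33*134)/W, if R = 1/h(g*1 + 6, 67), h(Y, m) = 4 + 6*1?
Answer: 44220/3599 ≈ 12.287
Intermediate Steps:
g = ⅓ (g = (⅙)*2 = ⅓ ≈ 0.33333)
h(Y, m) = 10 (h(Y, m) = 4 + 6 = 10)
R = ⅒ (R = 1/10 = ⅒ ≈ 0.10000)
W = -3599/10 (W = ⅒ - (2286 - 1*1926) = ⅒ - (2286 - 1926) = ⅒ - 1*360 = ⅒ - 360 = -3599/10 ≈ -359.90)
(-33*134)/W = (-33*134)/(-3599/10) = -4422*(-10/3599) = 44220/3599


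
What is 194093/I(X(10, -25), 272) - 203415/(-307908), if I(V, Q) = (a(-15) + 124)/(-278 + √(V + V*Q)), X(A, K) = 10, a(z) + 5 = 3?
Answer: -2769005015467/6260796 + 194093*√2730/122 ≈ -3.5915e+5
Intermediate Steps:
a(z) = -2 (a(z) = -5 + 3 = -2)
I(V, Q) = 122/(-278 + √(V + Q*V)) (I(V, Q) = (-2 + 124)/(-278 + √(V + V*Q)) = 122/(-278 + √(V + Q*V)))
194093/I(X(10, -25), 272) - 203415/(-307908) = 194093/((122/(-278 + √(10*(1 + 272))))) - 203415/(-307908) = 194093/((122/(-278 + √(10*273)))) - 203415*(-1/307908) = 194093/((122/(-278 + √2730))) + 67805/102636 = 194093*(-139/61 + √2730/122) + 67805/102636 = (-26978927/61 + 194093*√2730/122) + 67805/102636 = -2769005015467/6260796 + 194093*√2730/122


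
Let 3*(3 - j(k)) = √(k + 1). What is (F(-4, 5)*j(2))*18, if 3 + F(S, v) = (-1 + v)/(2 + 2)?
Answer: -108 + 12*√3 ≈ -87.215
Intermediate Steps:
F(S, v) = -13/4 + v/4 (F(S, v) = -3 + (-1 + v)/(2 + 2) = -3 + (-1 + v)/4 = -3 + (-1 + v)*(¼) = -3 + (-¼ + v/4) = -13/4 + v/4)
j(k) = 3 - √(1 + k)/3 (j(k) = 3 - √(k + 1)/3 = 3 - √(1 + k)/3)
(F(-4, 5)*j(2))*18 = ((-13/4 + (¼)*5)*(3 - √(1 + 2)/3))*18 = ((-13/4 + 5/4)*(3 - √3/3))*18 = -2*(3 - √3/3)*18 = (-6 + 2*√3/3)*18 = -108 + 12*√3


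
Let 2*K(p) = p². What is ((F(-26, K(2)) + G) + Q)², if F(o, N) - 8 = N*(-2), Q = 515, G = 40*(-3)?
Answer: 159201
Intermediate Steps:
K(p) = p²/2
G = -120
F(o, N) = 8 - 2*N (F(o, N) = 8 + N*(-2) = 8 - 2*N)
((F(-26, K(2)) + G) + Q)² = (((8 - 2²) - 120) + 515)² = (((8 - 4) - 120) + 515)² = ((4 - 120) + 515)² = (-116 + 515)² = 399² = 159201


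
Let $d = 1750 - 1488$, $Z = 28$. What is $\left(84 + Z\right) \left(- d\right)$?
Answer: $-29344$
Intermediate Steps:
$d = 262$ ($d = 1750 - 1488 = 262$)
$\left(84 + Z\right) \left(- d\right) = \left(84 + 28\right) \left(\left(-1\right) 262\right) = 112 \left(-262\right) = -29344$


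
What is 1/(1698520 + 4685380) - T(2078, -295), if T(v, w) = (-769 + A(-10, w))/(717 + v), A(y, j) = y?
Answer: 994612179/3568600100 ≈ 0.27871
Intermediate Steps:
T(v, w) = -779/(717 + v) (T(v, w) = (-769 - 10)/(717 + v) = -779/(717 + v))
1/(1698520 + 4685380) - T(2078, -295) = 1/(1698520 + 4685380) - (-779)/(717 + 2078) = 1/6383900 - (-779)/2795 = 1/6383900 - 1*(-779/2795) = 1/6383900 + 779/2795 = 994612179/3568600100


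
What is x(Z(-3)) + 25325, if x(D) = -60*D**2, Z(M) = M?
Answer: 24785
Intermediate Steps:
x(Z(-3)) + 25325 = -60*(-3)**2 + 25325 = -60*9 + 25325 = -540 + 25325 = 24785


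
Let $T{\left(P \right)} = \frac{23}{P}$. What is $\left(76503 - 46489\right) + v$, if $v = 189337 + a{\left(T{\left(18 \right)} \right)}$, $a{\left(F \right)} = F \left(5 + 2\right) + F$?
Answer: $\frac{1974251}{9} \approx 2.1936 \cdot 10^{5}$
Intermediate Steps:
$a{\left(F \right)} = 8 F$ ($a{\left(F \right)} = F 7 + F = 7 F + F = 8 F$)
$v = \frac{1704125}{9}$ ($v = 189337 + 8 \cdot \frac{23}{18} = 189337 + \frac{92}{9} = \frac{1704125}{9} \approx 1.8935 \cdot 10^{5}$)
$\left(76503 - 46489\right) + v = \left(76503 - 46489\right) + \frac{1704125}{9} = 30014 + \frac{1704125}{9} = \frac{1974251}{9}$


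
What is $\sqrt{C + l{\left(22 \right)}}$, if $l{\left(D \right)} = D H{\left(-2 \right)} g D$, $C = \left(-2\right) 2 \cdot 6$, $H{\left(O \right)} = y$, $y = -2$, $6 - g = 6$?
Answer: $2 i \sqrt{6} \approx 4.899 i$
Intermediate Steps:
$g = 0$ ($g = 6 - 6 = 0$)
$H{\left(O \right)} = -2$
$C = -24$ ($C = \left(-4\right) 6 = -24$)
$l{\left(D \right)} = 0$ ($l{\left(D \right)} = D \left(-2\right) 0 D = - 2 D 0 D = 0 D = 0$)
$\sqrt{C + l{\left(22 \right)}} = \sqrt{-24 + 0} = \sqrt{-24} = 2 i \sqrt{6}$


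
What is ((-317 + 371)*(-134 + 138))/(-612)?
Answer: -6/17 ≈ -0.35294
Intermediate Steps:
((-317 + 371)*(-134 + 138))/(-612) = (54*4)*(-1/612) = 216*(-1/612) = -6/17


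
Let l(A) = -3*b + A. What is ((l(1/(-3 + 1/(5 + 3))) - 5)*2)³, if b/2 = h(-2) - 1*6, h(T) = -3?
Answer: 11209345272/12167 ≈ 9.2129e+5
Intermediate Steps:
b = -18 (b = 2*(-3 - 1*6) = 2*(-3 - 6) = 2*(-9) = -18)
l(A) = 54 + A (l(A) = -3*(-18) + A = 54 + A)
((l(1/(-3 + 1/(5 + 3))) - 5)*2)³ = (((54 + 1/(-3 + 1/(5 + 3))) - 5)*2)³ = (((54 + 1/(-3 + 1/8)) - 5)*2)³ = (((54 + 1/(-3 + ⅛)) - 5)*2)³ = (((54 + 1/(-23/8)) - 5)*2)³ = (((54 - 8/23) - 5)*2)³ = ((1234/23 - 5)*2)³ = ((1119/23)*2)³ = (2238/23)³ = 11209345272/12167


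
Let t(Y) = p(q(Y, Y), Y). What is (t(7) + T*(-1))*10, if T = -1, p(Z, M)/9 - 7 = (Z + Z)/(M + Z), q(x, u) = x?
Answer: 730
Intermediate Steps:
p(Z, M) = 63 + 18*Z/(M + Z) (p(Z, M) = 63 + 9*((Z + Z)/(M + Z)) = 63 + 9*((2*Z)/(M + Z)) = 63 + 9*(2*Z/(M + Z)) = 63 + 18*Z/(M + Z))
t(Y) = 72 (t(Y) = 9*(7*Y + 9*Y)/(Y + Y) = 9*(16*Y)/((2*Y)) = 9*(1/(2*Y))*(16*Y) = 72)
(t(7) + T*(-1))*10 = (72 - 1*(-1))*10 = (72 + 1)*10 = 73*10 = 730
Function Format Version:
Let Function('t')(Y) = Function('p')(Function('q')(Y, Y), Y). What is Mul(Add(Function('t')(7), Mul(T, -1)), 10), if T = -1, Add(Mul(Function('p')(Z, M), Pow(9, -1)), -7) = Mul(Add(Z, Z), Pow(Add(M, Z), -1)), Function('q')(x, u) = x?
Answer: 730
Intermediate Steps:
Function('p')(Z, M) = Add(63, Mul(18, Z, Pow(Add(M, Z), -1))) (Function('p')(Z, M) = Add(63, Mul(9, Mul(Add(Z, Z), Pow(Add(M, Z), -1)))) = Add(63, Mul(9, Mul(Mul(2, Z), Pow(Add(M, Z), -1)))) = Add(63, Mul(9, Mul(2, Z, Pow(Add(M, Z), -1)))) = Add(63, Mul(18, Z, Pow(Add(M, Z), -1))))
Function('t')(Y) = 72 (Function('t')(Y) = Mul(9, Pow(Add(Y, Y), -1), Add(Mul(7, Y), Mul(9, Y))) = Mul(9, Pow(Mul(2, Y), -1), Mul(16, Y)) = Mul(9, Mul(Rational(1, 2), Pow(Y, -1)), Mul(16, Y)) = 72)
Mul(Add(Function('t')(7), Mul(T, -1)), 10) = Mul(Add(72, Mul(-1, -1)), 10) = Mul(Add(72, 1), 10) = Mul(73, 10) = 730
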